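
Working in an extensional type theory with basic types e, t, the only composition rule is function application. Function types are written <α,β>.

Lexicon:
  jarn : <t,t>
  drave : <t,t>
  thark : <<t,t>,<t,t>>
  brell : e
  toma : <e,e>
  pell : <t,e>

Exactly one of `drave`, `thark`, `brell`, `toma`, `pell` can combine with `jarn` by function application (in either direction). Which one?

drave : <t,t> — no; jarn wants t, and drave wants t.
thark — combines: thark : <<t,t>,<t,t>> takes jarn : <t,t> as argument, giving <t,t>.
brell : e — no; jarn wants t, and brell wants nothing (atomic).
toma : <e,e> — no; jarn wants t, and toma wants e.
pell : <t,e> — no; jarn wants t, and pell wants t.

thark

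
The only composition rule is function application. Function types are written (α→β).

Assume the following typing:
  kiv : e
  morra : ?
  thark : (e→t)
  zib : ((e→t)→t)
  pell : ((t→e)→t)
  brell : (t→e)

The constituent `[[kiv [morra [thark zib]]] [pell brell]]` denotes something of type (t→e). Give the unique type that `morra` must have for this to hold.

(t→(e→(t→(t→e))))

At [[kiv [morra [thark zib]]] [pell brell]] (required: (t→e)): [pell brell] is t, which is not a function with range (t→e); hence [kiv [morra [thark zib]]] is the functor — type (t→(t→e)).
At [kiv [morra [thark zib]]] (required: (t→(t→e))): kiv is e, which is not a function with range (t→(t→e)); hence [morra [thark zib]] is the functor — type (e→(t→(t→e))).
At [morra [thark zib]] (required: (e→(t→(t→e)))): [thark zib] is t, which is not a function with range (e→(t→(t→e))); hence morra is the functor — type (t→(e→(t→(t→e)))).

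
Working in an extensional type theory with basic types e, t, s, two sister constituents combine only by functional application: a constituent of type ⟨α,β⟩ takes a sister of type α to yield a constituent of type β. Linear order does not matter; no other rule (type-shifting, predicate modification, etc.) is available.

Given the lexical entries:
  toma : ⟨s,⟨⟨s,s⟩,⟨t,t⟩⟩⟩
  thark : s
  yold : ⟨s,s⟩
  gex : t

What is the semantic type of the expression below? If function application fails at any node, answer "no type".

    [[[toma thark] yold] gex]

t

[toma thark]: toma is ⟨s,⟨⟨s,s⟩,⟨t,t⟩⟩⟩, thark is s; result ⟨⟨s,s⟩,⟨t,t⟩⟩.
[[toma thark] yold]: [toma thark] is ⟨⟨s,s⟩,⟨t,t⟩⟩, yold is ⟨s,s⟩; result ⟨t,t⟩.
[[[toma thark] yold] gex]: [[toma thark] yold] is ⟨t,t⟩, gex is t; result t.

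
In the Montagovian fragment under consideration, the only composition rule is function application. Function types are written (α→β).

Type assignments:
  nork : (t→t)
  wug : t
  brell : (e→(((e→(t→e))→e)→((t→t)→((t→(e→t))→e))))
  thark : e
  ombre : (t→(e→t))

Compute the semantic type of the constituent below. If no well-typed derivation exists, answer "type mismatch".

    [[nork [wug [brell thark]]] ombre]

type mismatch

[brell thark]: functor brell : (e→(((e→(t→e))→e)→((t→t)→((t→(e→t))→e)))), argument thark : e; result (((e→(t→e))→e)→((t→t)→((t→(e→t))→e))).
[wug [brell thark]]: t with (((e→(t→e))→e)→((t→t)→((t→(e→t))→e))) — neither is a function whose domain matches the other; composition fails here.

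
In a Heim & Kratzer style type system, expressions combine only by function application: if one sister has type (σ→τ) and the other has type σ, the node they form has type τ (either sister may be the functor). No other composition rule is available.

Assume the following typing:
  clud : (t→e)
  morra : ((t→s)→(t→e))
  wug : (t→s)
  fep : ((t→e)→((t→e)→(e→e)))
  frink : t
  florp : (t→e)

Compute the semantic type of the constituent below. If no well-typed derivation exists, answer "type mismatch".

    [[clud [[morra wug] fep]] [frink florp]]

At [morra wug], morra : ((t→s)→(t→e)) takes wug : (t→s), giving (t→e).
At [[morra wug] fep], fep : ((t→e)→((t→e)→(e→e))) takes [morra wug] : (t→e), giving ((t→e)→(e→e)).
At [clud [[morra wug] fep]], [[morra wug] fep] : ((t→e)→(e→e)) takes clud : (t→e), giving (e→e).
At [frink florp], florp : (t→e) takes frink : t, giving e.
At [[clud [[morra wug] fep]] [frink florp]], [clud [[morra wug] fep]] : (e→e) takes [frink florp] : e, giving e.

e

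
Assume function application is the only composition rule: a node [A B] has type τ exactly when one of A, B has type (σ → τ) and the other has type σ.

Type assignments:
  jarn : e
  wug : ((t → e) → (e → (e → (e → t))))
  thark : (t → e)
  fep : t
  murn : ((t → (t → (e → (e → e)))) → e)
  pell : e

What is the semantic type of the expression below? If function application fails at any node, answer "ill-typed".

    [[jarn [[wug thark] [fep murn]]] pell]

[wug thark]: wug is ((t → e) → (e → (e → (e → t)))), thark is (t → e); result (e → (e → (e → t))).
At [fep murn]: neither t nor ((t → (t → (e → (e → e)))) → e) can take the other as argument; the node is ill-typed.

ill-typed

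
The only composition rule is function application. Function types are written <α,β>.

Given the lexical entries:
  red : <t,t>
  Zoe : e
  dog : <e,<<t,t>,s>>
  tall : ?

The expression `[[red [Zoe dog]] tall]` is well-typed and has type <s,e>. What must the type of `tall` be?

At [[red [Zoe dog]] tall] (required: <s,e>): [red [Zoe dog]] is s, which is not a function with range <s,e>; hence tall is the functor — type <s,<s,e>>.

<s,<s,e>>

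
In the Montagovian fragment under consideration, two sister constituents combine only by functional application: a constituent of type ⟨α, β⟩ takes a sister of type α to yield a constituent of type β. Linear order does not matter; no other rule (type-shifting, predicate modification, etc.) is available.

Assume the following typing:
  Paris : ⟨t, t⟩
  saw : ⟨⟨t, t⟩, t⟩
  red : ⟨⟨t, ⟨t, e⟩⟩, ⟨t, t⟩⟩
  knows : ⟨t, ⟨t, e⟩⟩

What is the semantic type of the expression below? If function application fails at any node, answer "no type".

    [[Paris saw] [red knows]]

t

At [Paris saw], saw : ⟨⟨t, t⟩, t⟩ takes Paris : ⟨t, t⟩, giving t.
At [red knows], red : ⟨⟨t, ⟨t, e⟩⟩, ⟨t, t⟩⟩ takes knows : ⟨t, ⟨t, e⟩⟩, giving ⟨t, t⟩.
At [[Paris saw] [red knows]], [red knows] : ⟨t, t⟩ takes [Paris saw] : t, giving t.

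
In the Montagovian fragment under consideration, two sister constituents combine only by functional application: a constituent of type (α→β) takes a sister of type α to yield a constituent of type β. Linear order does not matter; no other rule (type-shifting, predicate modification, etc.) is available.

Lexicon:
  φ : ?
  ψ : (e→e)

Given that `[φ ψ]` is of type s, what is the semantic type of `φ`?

((e→e)→s)

[φ ψ] must have type s. The sister ψ has type (e→e); that is not a function onto s, so φ must be the functor, of type ((e→e)→s).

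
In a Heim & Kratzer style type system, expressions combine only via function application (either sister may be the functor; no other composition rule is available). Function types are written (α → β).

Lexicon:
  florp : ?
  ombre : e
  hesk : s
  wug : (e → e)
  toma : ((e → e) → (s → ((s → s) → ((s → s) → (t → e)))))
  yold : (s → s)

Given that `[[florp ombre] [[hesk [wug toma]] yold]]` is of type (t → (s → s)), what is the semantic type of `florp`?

(e → (((s → s) → (t → e)) → (t → (s → s))))

[[florp ombre] [[hesk [wug toma]] yold]] must have type (t → (s → s)). The sister [[hesk [wug toma]] yold] has type ((s → s) → (t → e)); that is not a function onto (t → (s → s)), so [florp ombre] must be the functor, of type (((s → s) → (t → e)) → (t → (s → s))).
[florp ombre] must have type (((s → s) → (t → e)) → (t → (s → s))). The sister ombre has type e; that is not a function onto (((s → s) → (t → e)) → (t → (s → s))), so florp must be the functor, of type (e → (((s → s) → (t → e)) → (t → (s → s)))).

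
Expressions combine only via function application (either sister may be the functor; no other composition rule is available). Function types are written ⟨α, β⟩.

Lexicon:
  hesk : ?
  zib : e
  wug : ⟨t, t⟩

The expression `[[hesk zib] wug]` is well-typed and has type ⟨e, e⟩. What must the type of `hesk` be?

⟨e, ⟨⟨t, t⟩, ⟨e, e⟩⟩⟩

[[hesk zib] wug] is required to be ⟨e, e⟩. wug : ⟨t, t⟩ cannot yield ⟨e, e⟩ as functor, so [hesk zib] : ⟨⟨t, t⟩, ⟨e, e⟩⟩.
[hesk zib] is required to be ⟨⟨t, t⟩, ⟨e, e⟩⟩. zib : e cannot yield ⟨⟨t, t⟩, ⟨e, e⟩⟩ as functor, so hesk : ⟨e, ⟨⟨t, t⟩, ⟨e, e⟩⟩⟩.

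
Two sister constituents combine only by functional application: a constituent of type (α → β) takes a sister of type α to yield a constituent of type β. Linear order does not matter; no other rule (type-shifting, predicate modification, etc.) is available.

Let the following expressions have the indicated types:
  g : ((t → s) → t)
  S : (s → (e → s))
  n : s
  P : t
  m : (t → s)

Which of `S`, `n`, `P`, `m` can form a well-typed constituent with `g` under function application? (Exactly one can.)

S : (s → (e → s)) — does not combine with g.
n : s — does not combine with g.
P : t — does not combine with g.
m — combines: g : ((t → s) → t) takes m : (t → s) as argument, giving t.

m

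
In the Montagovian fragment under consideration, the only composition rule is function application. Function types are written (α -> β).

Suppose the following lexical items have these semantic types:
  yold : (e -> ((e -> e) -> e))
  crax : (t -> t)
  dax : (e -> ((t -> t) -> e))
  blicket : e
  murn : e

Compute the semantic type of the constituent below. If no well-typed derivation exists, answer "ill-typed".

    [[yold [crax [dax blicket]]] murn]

[dax blicket]: functor dax : (e -> ((t -> t) -> e)), argument blicket : e; result ((t -> t) -> e).
[crax [dax blicket]]: functor [dax blicket] : ((t -> t) -> e), argument crax : (t -> t); result e.
[yold [crax [dax blicket]]]: functor yold : (e -> ((e -> e) -> e)), argument [crax [dax blicket]] : e; result ((e -> e) -> e).
At [[yold [crax [dax blicket]]] murn]: neither ((e -> e) -> e) nor e can take the other as argument; the node is ill-typed.

ill-typed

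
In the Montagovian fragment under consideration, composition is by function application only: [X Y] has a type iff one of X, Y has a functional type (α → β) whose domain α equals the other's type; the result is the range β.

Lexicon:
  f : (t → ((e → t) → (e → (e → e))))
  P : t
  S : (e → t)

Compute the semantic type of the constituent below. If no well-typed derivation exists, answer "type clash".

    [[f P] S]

(e → (e → e))

[f P]: functor f : (t → ((e → t) → (e → (e → e)))), argument P : t; result ((e → t) → (e → (e → e))).
[[f P] S]: functor [f P] : ((e → t) → (e → (e → e))), argument S : (e → t); result (e → (e → e)).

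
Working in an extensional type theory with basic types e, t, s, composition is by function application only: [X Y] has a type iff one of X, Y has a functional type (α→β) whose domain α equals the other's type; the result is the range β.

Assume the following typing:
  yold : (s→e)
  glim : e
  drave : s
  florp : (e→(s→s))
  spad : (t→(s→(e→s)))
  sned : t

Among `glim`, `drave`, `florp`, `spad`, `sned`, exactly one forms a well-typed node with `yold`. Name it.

glim : e — yold needs s; glim needs nothing (atomic); neither fits.
drave — combines: yold : (s→e) takes drave : s as argument, giving e.
florp : (e→(s→s)) — yold needs s; florp needs e; neither fits.
spad : (t→(s→(e→s))) — yold needs s; spad needs t; neither fits.
sned : t — yold needs s; sned needs nothing (atomic); neither fits.

drave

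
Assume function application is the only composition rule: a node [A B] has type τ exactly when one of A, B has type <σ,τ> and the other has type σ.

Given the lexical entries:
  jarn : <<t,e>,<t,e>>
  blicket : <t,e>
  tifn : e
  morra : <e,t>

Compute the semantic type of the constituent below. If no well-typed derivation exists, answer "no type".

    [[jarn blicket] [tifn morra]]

[jarn blicket]: functor jarn : <<t,e>,<t,e>>, argument blicket : <t,e>; result <t,e>.
[tifn morra]: functor morra : <e,t>, argument tifn : e; result t.
[[jarn blicket] [tifn morra]]: functor [jarn blicket] : <t,e>, argument [tifn morra] : t; result e.

e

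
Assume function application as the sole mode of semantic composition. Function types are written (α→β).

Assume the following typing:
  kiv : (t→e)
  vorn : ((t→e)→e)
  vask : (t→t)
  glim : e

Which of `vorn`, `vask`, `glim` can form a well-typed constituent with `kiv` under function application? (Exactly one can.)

vorn

vorn — combines: vorn : ((t→e)→e) takes kiv : (t→e) as argument, giving e.
vask : (t→t) — no; kiv wants t, and vask wants t.
glim : e — no; kiv wants t, and glim wants nothing (atomic).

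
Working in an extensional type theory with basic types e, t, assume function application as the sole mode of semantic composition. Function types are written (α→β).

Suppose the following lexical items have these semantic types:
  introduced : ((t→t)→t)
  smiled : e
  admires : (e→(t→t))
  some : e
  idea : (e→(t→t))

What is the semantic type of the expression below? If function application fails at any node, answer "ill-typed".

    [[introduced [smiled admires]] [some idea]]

[smiled admires]: admires is (e→(t→t)), smiled is e; result (t→t).
[introduced [smiled admires]]: introduced is ((t→t)→t), [smiled admires] is (t→t); result t.
[some idea]: idea is (e→(t→t)), some is e; result (t→t).
[[introduced [smiled admires]] [some idea]]: [some idea] is (t→t), [introduced [smiled admires]] is t; result t.

t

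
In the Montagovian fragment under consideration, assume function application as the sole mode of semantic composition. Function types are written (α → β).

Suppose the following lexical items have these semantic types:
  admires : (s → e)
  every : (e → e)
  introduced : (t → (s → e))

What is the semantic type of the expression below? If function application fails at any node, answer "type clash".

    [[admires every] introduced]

type clash

At [admires every]: neither (s → e) nor (e → e) can take the other as argument; the node is ill-typed.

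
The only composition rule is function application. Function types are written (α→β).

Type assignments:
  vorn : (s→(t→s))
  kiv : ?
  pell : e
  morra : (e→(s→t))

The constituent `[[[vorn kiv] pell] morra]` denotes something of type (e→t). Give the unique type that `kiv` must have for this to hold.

[[[vorn kiv] pell] morra] is required to be (e→t). morra : (e→(s→t)) cannot yield (e→t) as functor, so [[vorn kiv] pell] : ((e→(s→t))→(e→t)).
[[vorn kiv] pell] is required to be ((e→(s→t))→(e→t)). pell : e cannot yield ((e→(s→t))→(e→t)) as functor, so [vorn kiv] : (e→((e→(s→t))→(e→t))).
[vorn kiv] is required to be (e→((e→(s→t))→(e→t))). vorn : (s→(t→s)) cannot yield (e→((e→(s→t))→(e→t))) as functor, so kiv : ((s→(t→s))→(e→((e→(s→t))→(e→t)))).

((s→(t→s))→(e→((e→(s→t))→(e→t))))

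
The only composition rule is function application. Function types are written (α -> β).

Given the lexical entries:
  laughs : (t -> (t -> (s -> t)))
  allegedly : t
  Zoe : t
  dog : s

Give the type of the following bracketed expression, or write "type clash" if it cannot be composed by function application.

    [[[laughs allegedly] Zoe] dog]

t

[laughs allegedly] — laughs of type (t -> (t -> (s -> t))) combines with allegedly of type t: type (t -> (s -> t)).
[[laughs allegedly] Zoe] — [laughs allegedly] of type (t -> (s -> t)) combines with Zoe of type t: type (s -> t).
[[[laughs allegedly] Zoe] dog] — [[laughs allegedly] Zoe] of type (s -> t) combines with dog of type s: type t.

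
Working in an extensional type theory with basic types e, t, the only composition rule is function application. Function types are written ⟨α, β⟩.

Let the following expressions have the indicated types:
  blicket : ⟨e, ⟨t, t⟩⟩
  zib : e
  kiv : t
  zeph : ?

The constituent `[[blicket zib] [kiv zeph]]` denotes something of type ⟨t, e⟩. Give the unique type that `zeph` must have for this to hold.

⟨t, ⟨⟨t, t⟩, ⟨t, e⟩⟩⟩

[[blicket zib] [kiv zeph]] must have type ⟨t, e⟩. The sister [blicket zib] has type ⟨t, t⟩; that is not a function onto ⟨t, e⟩, so [kiv zeph] must be the functor, of type ⟨⟨t, t⟩, ⟨t, e⟩⟩.
[kiv zeph] must have type ⟨⟨t, t⟩, ⟨t, e⟩⟩. The sister kiv has type t; that is not a function onto ⟨⟨t, t⟩, ⟨t, e⟩⟩, so zeph must be the functor, of type ⟨t, ⟨⟨t, t⟩, ⟨t, e⟩⟩⟩.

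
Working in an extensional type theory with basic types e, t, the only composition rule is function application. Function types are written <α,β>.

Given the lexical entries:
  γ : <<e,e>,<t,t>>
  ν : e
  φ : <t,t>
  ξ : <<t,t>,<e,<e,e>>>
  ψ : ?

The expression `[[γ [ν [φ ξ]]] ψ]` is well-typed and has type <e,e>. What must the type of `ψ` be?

For [[γ [ν [φ ξ]]] ψ] to have type <e,e> with [γ [ν [φ ξ]]] of type <t,t>, ψ must be the function: ψ : <<t,t>,<e,e>>.

<<t,t>,<e,e>>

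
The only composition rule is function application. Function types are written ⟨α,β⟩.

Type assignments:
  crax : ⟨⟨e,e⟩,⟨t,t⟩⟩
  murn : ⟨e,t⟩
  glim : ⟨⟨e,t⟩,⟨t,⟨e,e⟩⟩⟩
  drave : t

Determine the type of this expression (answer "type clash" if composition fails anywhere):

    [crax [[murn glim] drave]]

⟨t,t⟩

[murn glim]: ⟨⟨e,t⟩,⟨t,⟨e,e⟩⟩⟩ applied to ⟨e,t⟩ yields ⟨t,⟨e,e⟩⟩.
[[murn glim] drave]: ⟨t,⟨e,e⟩⟩ applied to t yields ⟨e,e⟩.
[crax [[murn glim] drave]]: ⟨⟨e,e⟩,⟨t,t⟩⟩ applied to ⟨e,e⟩ yields ⟨t,t⟩.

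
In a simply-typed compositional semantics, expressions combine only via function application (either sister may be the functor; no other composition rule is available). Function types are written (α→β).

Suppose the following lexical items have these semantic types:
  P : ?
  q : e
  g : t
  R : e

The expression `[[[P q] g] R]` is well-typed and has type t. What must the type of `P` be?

(e→(t→(e→t)))

At [[[P q] g] R] (required: t): R is e, which is not a function with range t; hence [[P q] g] is the functor — type (e→t).
At [[P q] g] (required: (e→t)): g is t, which is not a function with range (e→t); hence [P q] is the functor — type (t→(e→t)).
At [P q] (required: (t→(e→t))): q is e, which is not a function with range (t→(e→t)); hence P is the functor — type (e→(t→(e→t))).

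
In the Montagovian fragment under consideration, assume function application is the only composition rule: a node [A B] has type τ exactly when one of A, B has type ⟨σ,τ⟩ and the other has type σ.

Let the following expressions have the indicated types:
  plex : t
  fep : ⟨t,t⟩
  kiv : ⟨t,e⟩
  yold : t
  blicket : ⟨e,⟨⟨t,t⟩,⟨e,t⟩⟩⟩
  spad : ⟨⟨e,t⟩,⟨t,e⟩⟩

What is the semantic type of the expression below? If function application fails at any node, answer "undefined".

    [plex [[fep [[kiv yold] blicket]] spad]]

[kiv yold]: kiv is ⟨t,e⟩, yold is t; result e.
[[kiv yold] blicket]: blicket is ⟨e,⟨⟨t,t⟩,⟨e,t⟩⟩⟩, [kiv yold] is e; result ⟨⟨t,t⟩,⟨e,t⟩⟩.
[fep [[kiv yold] blicket]]: [[kiv yold] blicket] is ⟨⟨t,t⟩,⟨e,t⟩⟩, fep is ⟨t,t⟩; result ⟨e,t⟩.
[[fep [[kiv yold] blicket]] spad]: spad is ⟨⟨e,t⟩,⟨t,e⟩⟩, [fep [[kiv yold] blicket]] is ⟨e,t⟩; result ⟨t,e⟩.
[plex [[fep [[kiv yold] blicket]] spad]]: [[fep [[kiv yold] blicket]] spad] is ⟨t,e⟩, plex is t; result e.

e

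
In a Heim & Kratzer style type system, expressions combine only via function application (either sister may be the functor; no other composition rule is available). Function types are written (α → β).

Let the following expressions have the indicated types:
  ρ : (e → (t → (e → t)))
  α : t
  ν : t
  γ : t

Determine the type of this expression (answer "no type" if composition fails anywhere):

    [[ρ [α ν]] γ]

no type

At [α ν]: neither t nor t can take the other as argument; the node is ill-typed.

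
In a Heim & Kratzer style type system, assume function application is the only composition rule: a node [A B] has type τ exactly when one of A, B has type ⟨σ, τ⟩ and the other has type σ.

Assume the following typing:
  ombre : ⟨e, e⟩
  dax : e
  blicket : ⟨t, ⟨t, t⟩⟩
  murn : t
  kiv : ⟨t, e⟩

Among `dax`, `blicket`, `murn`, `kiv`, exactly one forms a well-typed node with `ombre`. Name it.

dax

dax — combines: ombre : ⟨e, e⟩ takes dax : e as argument, giving e.
blicket : ⟨t, ⟨t, t⟩⟩ — neither side's domain matches the other.
murn : t — neither side's domain matches the other.
kiv : ⟨t, e⟩ — neither side's domain matches the other.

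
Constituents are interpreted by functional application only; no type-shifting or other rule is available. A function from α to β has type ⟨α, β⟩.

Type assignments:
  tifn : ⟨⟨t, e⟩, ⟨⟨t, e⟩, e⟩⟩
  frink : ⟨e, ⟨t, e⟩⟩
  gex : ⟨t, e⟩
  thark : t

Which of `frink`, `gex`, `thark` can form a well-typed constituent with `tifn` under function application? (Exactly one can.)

frink : ⟨e, ⟨t, e⟩⟩ — neither side's domain matches the other.
gex — combines: tifn : ⟨⟨t, e⟩, ⟨⟨t, e⟩, e⟩⟩ takes gex : ⟨t, e⟩ as argument, giving ⟨⟨t, e⟩, e⟩.
thark : t — neither side's domain matches the other.

gex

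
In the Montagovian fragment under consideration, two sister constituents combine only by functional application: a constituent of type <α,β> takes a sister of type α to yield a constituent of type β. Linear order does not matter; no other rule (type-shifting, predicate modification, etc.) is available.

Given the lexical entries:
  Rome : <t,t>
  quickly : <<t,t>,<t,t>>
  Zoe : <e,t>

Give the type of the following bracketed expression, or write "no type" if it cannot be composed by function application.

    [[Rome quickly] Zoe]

[Rome quickly]: quickly is <<t,t>,<t,t>>, Rome is <t,t>; result <t,t>.
[[Rome quickly] Zoe]: <t,t> with <e,t> — neither is a function whose domain matches the other; composition fails here.

no type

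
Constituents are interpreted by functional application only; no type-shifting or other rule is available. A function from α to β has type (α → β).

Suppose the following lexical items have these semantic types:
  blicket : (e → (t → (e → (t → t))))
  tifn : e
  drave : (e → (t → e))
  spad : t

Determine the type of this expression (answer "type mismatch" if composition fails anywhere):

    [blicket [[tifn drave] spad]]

[tifn drave] — drave of type (e → (t → e)) combines with tifn of type e: type (t → e).
[[tifn drave] spad] — [tifn drave] of type (t → e) combines with spad of type t: type e.
[blicket [[tifn drave] spad]] — blicket of type (e → (t → (e → (t → t)))) combines with [[tifn drave] spad] of type e: type (t → (e → (t → t))).

(t → (e → (t → t)))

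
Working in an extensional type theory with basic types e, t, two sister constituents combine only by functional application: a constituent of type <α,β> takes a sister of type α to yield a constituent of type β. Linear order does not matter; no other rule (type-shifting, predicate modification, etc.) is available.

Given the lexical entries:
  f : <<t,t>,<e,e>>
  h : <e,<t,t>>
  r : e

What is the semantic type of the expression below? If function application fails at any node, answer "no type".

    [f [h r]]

At [h r], h : <e,<t,t>> takes r : e, giving <t,t>.
At [f [h r]], f : <<t,t>,<e,e>> takes [h r] : <t,t>, giving <e,e>.

<e,e>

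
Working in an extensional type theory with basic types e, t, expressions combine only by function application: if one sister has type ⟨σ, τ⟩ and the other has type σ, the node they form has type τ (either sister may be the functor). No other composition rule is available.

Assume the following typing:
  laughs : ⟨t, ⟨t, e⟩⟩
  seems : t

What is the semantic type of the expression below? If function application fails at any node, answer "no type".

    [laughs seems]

⟨t, e⟩

[laughs seems] — laughs of type ⟨t, ⟨t, e⟩⟩ combines with seems of type t: type ⟨t, e⟩.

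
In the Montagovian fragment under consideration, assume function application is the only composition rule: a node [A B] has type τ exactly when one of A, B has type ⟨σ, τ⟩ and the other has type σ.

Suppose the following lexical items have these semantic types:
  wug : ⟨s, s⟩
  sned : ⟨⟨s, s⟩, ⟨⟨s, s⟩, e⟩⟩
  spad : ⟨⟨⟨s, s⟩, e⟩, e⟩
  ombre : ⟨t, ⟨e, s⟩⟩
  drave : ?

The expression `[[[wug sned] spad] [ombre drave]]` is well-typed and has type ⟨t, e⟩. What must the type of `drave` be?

⟨⟨t, ⟨e, s⟩⟩, ⟨e, ⟨t, e⟩⟩⟩

At [[[wug sned] spad] [ombre drave]] (required: ⟨t, e⟩): [[wug sned] spad] is e, which is not a function with range ⟨t, e⟩; hence [ombre drave] is the functor — type ⟨e, ⟨t, e⟩⟩.
At [ombre drave] (required: ⟨e, ⟨t, e⟩⟩): ombre is ⟨t, ⟨e, s⟩⟩, which is not a function with range ⟨e, ⟨t, e⟩⟩; hence drave is the functor — type ⟨⟨t, ⟨e, s⟩⟩, ⟨e, ⟨t, e⟩⟩⟩.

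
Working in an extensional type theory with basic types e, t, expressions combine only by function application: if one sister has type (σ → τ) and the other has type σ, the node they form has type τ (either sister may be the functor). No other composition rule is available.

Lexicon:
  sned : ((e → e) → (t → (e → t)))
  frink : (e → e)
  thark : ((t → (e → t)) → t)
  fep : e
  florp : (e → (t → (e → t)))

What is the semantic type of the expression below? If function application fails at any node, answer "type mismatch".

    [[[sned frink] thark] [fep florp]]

(e → t)

[sned frink] — sned of type ((e → e) → (t → (e → t))) combines with frink of type (e → e): type (t → (e → t)).
[[sned frink] thark] — thark of type ((t → (e → t)) → t) combines with [sned frink] of type (t → (e → t)): type t.
[fep florp] — florp of type (e → (t → (e → t))) combines with fep of type e: type (t → (e → t)).
[[[sned frink] thark] [fep florp]] — [fep florp] of type (t → (e → t)) combines with [[sned frink] thark] of type t: type (e → t).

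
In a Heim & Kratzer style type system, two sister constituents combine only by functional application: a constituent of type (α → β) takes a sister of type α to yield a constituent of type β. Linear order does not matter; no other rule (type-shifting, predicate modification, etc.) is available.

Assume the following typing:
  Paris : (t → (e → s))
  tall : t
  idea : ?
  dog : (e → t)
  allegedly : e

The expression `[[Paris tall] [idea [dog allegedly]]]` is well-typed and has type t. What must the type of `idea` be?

[[Paris tall] [idea [dog allegedly]]] is required to be t. [Paris tall] : (e → s) cannot yield t as functor, so [idea [dog allegedly]] : ((e → s) → t).
[idea [dog allegedly]] is required to be ((e → s) → t). [dog allegedly] : t cannot yield ((e → s) → t) as functor, so idea : (t → ((e → s) → t)).

(t → ((e → s) → t))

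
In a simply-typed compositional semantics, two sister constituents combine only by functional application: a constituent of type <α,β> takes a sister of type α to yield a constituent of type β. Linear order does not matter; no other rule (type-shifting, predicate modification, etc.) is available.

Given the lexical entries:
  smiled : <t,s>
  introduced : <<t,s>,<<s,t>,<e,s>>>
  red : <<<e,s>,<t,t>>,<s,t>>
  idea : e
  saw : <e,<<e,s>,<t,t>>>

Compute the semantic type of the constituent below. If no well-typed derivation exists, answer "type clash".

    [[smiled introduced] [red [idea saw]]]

At [smiled introduced], introduced : <<t,s>,<<s,t>,<e,s>>> takes smiled : <t,s>, giving <<s,t>,<e,s>>.
At [idea saw], saw : <e,<<e,s>,<t,t>>> takes idea : e, giving <<e,s>,<t,t>>.
At [red [idea saw]], red : <<<e,s>,<t,t>>,<s,t>> takes [idea saw] : <<e,s>,<t,t>>, giving <s,t>.
At [[smiled introduced] [red [idea saw]]], [smiled introduced] : <<s,t>,<e,s>> takes [red [idea saw]] : <s,t>, giving <e,s>.

<e,s>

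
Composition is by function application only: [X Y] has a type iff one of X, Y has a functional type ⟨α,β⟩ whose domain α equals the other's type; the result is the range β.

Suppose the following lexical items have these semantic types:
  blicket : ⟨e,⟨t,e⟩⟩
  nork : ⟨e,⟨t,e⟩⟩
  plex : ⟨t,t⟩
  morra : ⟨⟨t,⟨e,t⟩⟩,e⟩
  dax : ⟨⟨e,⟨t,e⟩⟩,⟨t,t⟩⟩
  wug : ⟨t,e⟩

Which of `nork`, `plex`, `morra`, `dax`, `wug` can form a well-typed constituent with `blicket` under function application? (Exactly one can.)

dax

nork : ⟨e,⟨t,e⟩⟩ — does not combine with blicket.
plex : ⟨t,t⟩ — does not combine with blicket.
morra : ⟨⟨t,⟨e,t⟩⟩,e⟩ — does not combine with blicket.
dax — combines: dax : ⟨⟨e,⟨t,e⟩⟩,⟨t,t⟩⟩ takes blicket : ⟨e,⟨t,e⟩⟩ as argument, giving ⟨t,t⟩.
wug : ⟨t,e⟩ — does not combine with blicket.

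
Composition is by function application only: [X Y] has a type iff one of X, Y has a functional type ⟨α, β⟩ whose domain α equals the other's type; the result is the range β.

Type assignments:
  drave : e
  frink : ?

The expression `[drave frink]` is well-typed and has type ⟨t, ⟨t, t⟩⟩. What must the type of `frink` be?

⟨e, ⟨t, ⟨t, t⟩⟩⟩

[drave frink] must have type ⟨t, ⟨t, t⟩⟩. The sister drave has type e; that is not a function onto ⟨t, ⟨t, t⟩⟩, so frink must be the functor, of type ⟨e, ⟨t, ⟨t, t⟩⟩⟩.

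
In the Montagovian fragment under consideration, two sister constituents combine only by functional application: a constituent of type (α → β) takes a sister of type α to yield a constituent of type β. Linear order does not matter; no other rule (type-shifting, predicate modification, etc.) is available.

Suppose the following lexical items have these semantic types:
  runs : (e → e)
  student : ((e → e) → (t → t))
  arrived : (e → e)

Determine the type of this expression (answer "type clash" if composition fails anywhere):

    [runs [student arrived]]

[student arrived]: ((e → e) → (t → t)) applied to (e → e) yields (t → t).
[runs [student arrived]]: (e → e) with (t → t) — neither is a function whose domain matches the other; composition fails here.

type clash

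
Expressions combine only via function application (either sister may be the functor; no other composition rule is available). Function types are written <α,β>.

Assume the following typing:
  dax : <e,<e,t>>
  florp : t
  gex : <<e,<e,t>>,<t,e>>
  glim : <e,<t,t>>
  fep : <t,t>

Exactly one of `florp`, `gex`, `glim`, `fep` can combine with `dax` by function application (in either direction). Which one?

gex

florp : t — dax needs e; florp needs nothing (atomic); neither fits.
gex — combines: gex : <<e,<e,t>>,<t,e>> takes dax : <e,<e,t>> as argument, giving <t,e>.
glim : <e,<t,t>> — dax needs e; glim needs e; neither fits.
fep : <t,t> — dax needs e; fep needs t; neither fits.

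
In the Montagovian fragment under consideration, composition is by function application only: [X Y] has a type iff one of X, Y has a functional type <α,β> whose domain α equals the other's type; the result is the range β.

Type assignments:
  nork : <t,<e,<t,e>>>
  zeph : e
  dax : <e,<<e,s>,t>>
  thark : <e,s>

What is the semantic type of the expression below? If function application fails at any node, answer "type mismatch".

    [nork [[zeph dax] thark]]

<e,<t,e>>

[zeph dax]: <e,<<e,s>,t>> applied to e yields <<e,s>,t>.
[[zeph dax] thark]: <<e,s>,t> applied to <e,s> yields t.
[nork [[zeph dax] thark]]: <t,<e,<t,e>>> applied to t yields <e,<t,e>>.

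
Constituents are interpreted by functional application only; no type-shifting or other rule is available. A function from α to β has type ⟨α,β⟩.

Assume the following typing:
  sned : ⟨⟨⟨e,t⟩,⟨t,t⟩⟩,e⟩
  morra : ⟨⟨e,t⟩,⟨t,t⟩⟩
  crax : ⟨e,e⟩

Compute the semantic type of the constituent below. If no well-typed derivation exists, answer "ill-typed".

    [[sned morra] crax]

e

[sned morra] — sned of type ⟨⟨⟨e,t⟩,⟨t,t⟩⟩,e⟩ combines with morra of type ⟨⟨e,t⟩,⟨t,t⟩⟩: type e.
[[sned morra] crax] — crax of type ⟨e,e⟩ combines with [sned morra] of type e: type e.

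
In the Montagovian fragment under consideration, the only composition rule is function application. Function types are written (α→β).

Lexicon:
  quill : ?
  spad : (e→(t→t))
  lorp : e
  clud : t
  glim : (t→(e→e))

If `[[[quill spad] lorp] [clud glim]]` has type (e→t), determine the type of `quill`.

((e→(t→t))→(e→((e→e)→(e→t))))

[[[quill spad] lorp] [clud glim]] is required to be (e→t). [clud glim] : (e→e) cannot yield (e→t) as functor, so [[quill spad] lorp] : ((e→e)→(e→t)).
[[quill spad] lorp] is required to be ((e→e)→(e→t)). lorp : e cannot yield ((e→e)→(e→t)) as functor, so [quill spad] : (e→((e→e)→(e→t))).
[quill spad] is required to be (e→((e→e)→(e→t))). spad : (e→(t→t)) cannot yield (e→((e→e)→(e→t))) as functor, so quill : ((e→(t→t))→(e→((e→e)→(e→t)))).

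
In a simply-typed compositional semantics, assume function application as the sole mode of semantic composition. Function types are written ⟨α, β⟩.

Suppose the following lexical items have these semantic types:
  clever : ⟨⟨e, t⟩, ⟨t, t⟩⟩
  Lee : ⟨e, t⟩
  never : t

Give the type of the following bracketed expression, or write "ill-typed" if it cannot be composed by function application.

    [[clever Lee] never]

[clever Lee]: clever is ⟨⟨e, t⟩, ⟨t, t⟩⟩, Lee is ⟨e, t⟩; result ⟨t, t⟩.
[[clever Lee] never]: [clever Lee] is ⟨t, t⟩, never is t; result t.

t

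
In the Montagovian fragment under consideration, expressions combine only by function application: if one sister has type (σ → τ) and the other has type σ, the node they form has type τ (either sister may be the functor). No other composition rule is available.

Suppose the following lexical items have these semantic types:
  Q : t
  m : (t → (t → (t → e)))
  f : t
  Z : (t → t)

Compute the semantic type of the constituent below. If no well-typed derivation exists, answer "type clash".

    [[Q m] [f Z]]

[Q m]: m is (t → (t → (t → e))), Q is t; result (t → (t → e)).
[f Z]: Z is (t → t), f is t; result t.
[[Q m] [f Z]]: [Q m] is (t → (t → e)), [f Z] is t; result (t → e).

(t → e)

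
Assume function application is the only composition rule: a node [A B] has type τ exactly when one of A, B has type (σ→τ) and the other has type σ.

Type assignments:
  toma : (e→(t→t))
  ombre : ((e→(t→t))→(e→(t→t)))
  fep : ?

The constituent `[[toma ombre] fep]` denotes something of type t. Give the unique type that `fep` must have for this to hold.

((e→(t→t))→t)

At [[toma ombre] fep] (required: t): [toma ombre] is (e→(t→t)), which is not a function with range t; hence fep is the functor — type ((e→(t→t))→t).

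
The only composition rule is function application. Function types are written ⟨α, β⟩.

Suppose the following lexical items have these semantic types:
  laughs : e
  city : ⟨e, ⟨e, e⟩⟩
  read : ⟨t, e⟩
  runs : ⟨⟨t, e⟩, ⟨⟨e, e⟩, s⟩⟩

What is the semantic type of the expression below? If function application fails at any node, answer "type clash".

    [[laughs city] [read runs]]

[laughs city]: city is ⟨e, ⟨e, e⟩⟩, laughs is e; result ⟨e, e⟩.
[read runs]: runs is ⟨⟨t, e⟩, ⟨⟨e, e⟩, s⟩⟩, read is ⟨t, e⟩; result ⟨⟨e, e⟩, s⟩.
[[laughs city] [read runs]]: [read runs] is ⟨⟨e, e⟩, s⟩, [laughs city] is ⟨e, e⟩; result s.

s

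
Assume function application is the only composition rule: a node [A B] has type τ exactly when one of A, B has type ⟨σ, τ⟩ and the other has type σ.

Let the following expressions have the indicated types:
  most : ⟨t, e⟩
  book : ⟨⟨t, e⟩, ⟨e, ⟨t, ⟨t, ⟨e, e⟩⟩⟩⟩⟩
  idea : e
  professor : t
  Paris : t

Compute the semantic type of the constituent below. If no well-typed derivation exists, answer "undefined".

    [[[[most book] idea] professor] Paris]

⟨e, e⟩

[most book]: book is ⟨⟨t, e⟩, ⟨e, ⟨t, ⟨t, ⟨e, e⟩⟩⟩⟩⟩, most is ⟨t, e⟩; result ⟨e, ⟨t, ⟨t, ⟨e, e⟩⟩⟩⟩.
[[most book] idea]: [most book] is ⟨e, ⟨t, ⟨t, ⟨e, e⟩⟩⟩⟩, idea is e; result ⟨t, ⟨t, ⟨e, e⟩⟩⟩.
[[[most book] idea] professor]: [[most book] idea] is ⟨t, ⟨t, ⟨e, e⟩⟩⟩, professor is t; result ⟨t, ⟨e, e⟩⟩.
[[[[most book] idea] professor] Paris]: [[[most book] idea] professor] is ⟨t, ⟨e, e⟩⟩, Paris is t; result ⟨e, e⟩.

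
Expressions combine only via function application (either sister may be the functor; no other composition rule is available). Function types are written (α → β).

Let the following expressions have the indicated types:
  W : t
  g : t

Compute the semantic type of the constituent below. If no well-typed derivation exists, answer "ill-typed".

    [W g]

[W g]: t with t — neither is a function whose domain matches the other; composition fails here.

ill-typed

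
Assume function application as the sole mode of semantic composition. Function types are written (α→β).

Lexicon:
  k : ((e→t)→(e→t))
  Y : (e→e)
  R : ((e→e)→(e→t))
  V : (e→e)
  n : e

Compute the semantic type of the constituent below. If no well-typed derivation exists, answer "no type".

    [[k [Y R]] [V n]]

t

[Y R]: R is ((e→e)→(e→t)), Y is (e→e); result (e→t).
[k [Y R]]: k is ((e→t)→(e→t)), [Y R] is (e→t); result (e→t).
[V n]: V is (e→e), n is e; result e.
[[k [Y R]] [V n]]: [k [Y R]] is (e→t), [V n] is e; result t.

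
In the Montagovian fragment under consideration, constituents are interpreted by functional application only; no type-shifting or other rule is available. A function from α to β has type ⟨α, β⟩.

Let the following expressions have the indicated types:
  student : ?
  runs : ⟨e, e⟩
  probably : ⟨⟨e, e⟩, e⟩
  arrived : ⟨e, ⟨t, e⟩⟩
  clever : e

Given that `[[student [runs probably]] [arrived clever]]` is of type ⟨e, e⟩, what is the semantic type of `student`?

[[student [runs probably]] [arrived clever]] is required to be ⟨e, e⟩. [arrived clever] : ⟨t, e⟩ cannot yield ⟨e, e⟩ as functor, so [student [runs probably]] : ⟨⟨t, e⟩, ⟨e, e⟩⟩.
[student [runs probably]] is required to be ⟨⟨t, e⟩, ⟨e, e⟩⟩. [runs probably] : e cannot yield ⟨⟨t, e⟩, ⟨e, e⟩⟩ as functor, so student : ⟨e, ⟨⟨t, e⟩, ⟨e, e⟩⟩⟩.

⟨e, ⟨⟨t, e⟩, ⟨e, e⟩⟩⟩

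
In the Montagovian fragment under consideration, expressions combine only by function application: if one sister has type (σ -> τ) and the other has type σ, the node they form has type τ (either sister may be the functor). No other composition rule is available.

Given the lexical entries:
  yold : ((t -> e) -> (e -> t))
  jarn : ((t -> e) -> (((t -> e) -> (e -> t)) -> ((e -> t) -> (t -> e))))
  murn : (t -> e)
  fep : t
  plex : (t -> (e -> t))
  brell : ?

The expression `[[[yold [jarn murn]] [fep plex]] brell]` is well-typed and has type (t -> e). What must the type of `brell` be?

((t -> e) -> (t -> e))

At [[[yold [jarn murn]] [fep plex]] brell] (required: (t -> e)): [[yold [jarn murn]] [fep plex]] is (t -> e), which is not a function with range (t -> e); hence brell is the functor — type ((t -> e) -> (t -> e)).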